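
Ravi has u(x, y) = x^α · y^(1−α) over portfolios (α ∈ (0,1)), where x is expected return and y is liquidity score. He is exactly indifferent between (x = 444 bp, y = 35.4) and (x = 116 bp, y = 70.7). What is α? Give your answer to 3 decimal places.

α ≈ 0.340

Set the two utilities equal: 444^α·35.4^(1−α) = 116^α·70.7^(1−α).
(444/116)^α = (70.7/35.4)^(1−α); take logs: α·ln(444/116) = (1−α)·ln(70.7/35.4), i.e. α·1.342234 = (1−α)·0.691734.
So α/(1−α) = (0.691734)/(1.342234) = 0.515360, and α = 0.515360/1.515360 ≈ 0.340.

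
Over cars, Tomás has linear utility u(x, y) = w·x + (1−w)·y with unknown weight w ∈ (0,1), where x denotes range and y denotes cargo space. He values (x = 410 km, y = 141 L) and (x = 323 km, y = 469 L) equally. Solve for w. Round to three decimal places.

Indifference: w·410 + (1−w)·141 = w·323 + (1−w)·469.
w·(410−323) = (1−w)·(469−141), i.e. w·87 = (1−w)·328.
So w/(1−w) = 328/87 = 3.7701, giving w = 328/(87+328) = 0.790.

w = 0.790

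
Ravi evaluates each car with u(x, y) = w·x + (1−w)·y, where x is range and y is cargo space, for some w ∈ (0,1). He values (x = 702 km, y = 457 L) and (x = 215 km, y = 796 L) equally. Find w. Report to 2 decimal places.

Indifference: w·702 + (1−w)·457 = w·215 + (1−w)·796.
w·(702−215) = (1−w)·(796−457), i.e. w·487 = (1−w)·339.
The marginal rate of substitution is 339/487, so w = 339/(487+339) = 0.41.

w = 0.41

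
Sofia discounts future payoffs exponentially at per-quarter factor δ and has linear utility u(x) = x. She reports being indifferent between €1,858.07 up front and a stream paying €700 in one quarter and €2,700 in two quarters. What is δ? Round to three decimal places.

Present value of the stream is 700·δ + 2700·δ². Indifference gives 700δ + 2700δ² = 1858.07.
Rearranged: 2700δ² + 700δ − 1858.07 = 0.
By the quadratic formula (taking the positive root), δ = (−700 + √20557156.00) / 5400 ≈ 0.710.

δ ≈ 0.710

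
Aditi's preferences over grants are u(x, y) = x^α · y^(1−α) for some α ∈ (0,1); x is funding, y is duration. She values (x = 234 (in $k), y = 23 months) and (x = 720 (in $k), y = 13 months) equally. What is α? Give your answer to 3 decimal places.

α ≈ 0.337

The Cobb–Douglas utilities coincide, so 234^α·23^(1−α) = 720^α·13^(1−α).
Rearrange to (234/720)^α = (13/23)^(1−α) and take logs: α·-1.123930 = (1−α)·-0.570545.
Thus α·(-1.694475) = -0.570545, so α = -0.570545/-1.694475 ≈ 0.337.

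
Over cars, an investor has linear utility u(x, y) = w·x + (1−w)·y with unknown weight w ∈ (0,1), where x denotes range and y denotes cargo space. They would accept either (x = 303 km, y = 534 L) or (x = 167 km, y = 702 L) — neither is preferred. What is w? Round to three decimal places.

u(303,534) = u(167,702) means w·303 + (1−w)·534 = w·167 + (1−w)·702.
Rearranging, 136·w − 168·(1−w) = 0.
The marginal rate of substitution is 168/136, so w = 168/(136+168) = 0.553.

w = 0.553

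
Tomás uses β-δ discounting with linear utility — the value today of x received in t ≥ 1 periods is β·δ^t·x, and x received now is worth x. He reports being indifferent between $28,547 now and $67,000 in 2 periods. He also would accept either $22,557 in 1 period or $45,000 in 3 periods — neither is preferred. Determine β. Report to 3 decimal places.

From the later pair, β·δ^1·22557 = β·δ^3·45000; dividing through, δ^2 = 22557/45000 = 0.50127, so δ = 0.70800.
Substituting δ into 28547 = β·δ^2·67000: β = 28547/(33584.867) ≈ 0.850.

β ≈ 0.850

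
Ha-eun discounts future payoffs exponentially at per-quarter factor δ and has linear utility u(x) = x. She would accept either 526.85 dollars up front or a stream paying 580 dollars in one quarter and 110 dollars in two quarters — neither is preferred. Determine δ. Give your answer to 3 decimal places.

δ ≈ 0.790

The stream is worth 580δ + 110δ² today, so 580δ + 110δ² = 526.85.
Rearranged: 110δ² + 580δ − 526.85 = 0.
By the quadratic formula (taking the positive root), δ = (−580 + √568214.00) / 220 ≈ 0.790.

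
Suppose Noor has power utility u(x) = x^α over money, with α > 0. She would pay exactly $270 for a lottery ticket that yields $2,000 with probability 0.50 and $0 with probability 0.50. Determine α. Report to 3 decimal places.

α ≈ 0.346

Since u(0) = 0, the lottery's EU is 0.50·2000^α.
Equating: 270^α = 0.50·2000^α, i.e. 0.1350^α = 0.50.
Taking logs: α·ln(270/2000) = ln(0.50), so α = -0.693147 / -2.002481 ≈ 0.346.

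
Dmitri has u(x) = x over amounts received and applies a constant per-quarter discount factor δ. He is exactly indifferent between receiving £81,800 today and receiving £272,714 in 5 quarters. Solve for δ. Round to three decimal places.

The payoff in 5 quarters is discounted by δ^5, so u(81800) = δ^5·u(272714) and δ^5 = u(81800)/u(272714).
With u(x) = x: δ^5 = 81800/272714 = 0.29995.
So δ = 0.29995^(1/5) ≈ 0.786.

δ ≈ 0.786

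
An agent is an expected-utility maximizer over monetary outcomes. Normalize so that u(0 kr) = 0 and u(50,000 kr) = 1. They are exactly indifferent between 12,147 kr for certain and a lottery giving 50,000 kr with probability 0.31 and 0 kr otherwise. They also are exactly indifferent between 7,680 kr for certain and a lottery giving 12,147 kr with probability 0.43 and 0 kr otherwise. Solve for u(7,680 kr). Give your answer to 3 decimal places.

0.133

First, u(12,147 kr) = 0.31·u(50,000 kr) + 0.69·u(0 kr) = 0.31.
Chaining: u(7,680 kr) = 0.43·0.31 + 0.57·0.00 = 0.1333.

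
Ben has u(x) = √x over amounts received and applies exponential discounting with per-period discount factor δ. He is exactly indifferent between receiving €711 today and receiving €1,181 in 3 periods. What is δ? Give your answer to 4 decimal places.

δ ≈ 0.9189

Equating discounted utilities: u(711) = δ^3·u(1181) ⇒ δ^3 = u(711)/u(1181).
Since u(x) = √x, δ^3 = √(711/1181) = 0.77591.
Hence δ = (0.77591)^(1/3) = 0.918904.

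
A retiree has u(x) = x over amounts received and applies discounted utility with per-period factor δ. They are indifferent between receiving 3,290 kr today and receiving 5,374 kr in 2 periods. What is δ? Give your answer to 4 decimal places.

Indifference means u(3290) = δ^2 · u(5374), so δ^2 = u(3290)/u(5374).
With u(x) = x: δ^2 = 3290/5374 = 0.61221.
Hence δ = (0.61221)^(1/2) = 0.782437.

δ ≈ 0.7824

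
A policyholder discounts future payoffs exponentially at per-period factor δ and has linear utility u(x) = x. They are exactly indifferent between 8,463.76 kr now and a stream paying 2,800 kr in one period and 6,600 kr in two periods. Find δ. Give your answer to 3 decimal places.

Equating present values: 8463.76 = 2800δ + 6600δ².
Rearranged: 6600δ² + 2800δ − 8463.76 = 0.
δ = (−2800 + √(2800² + 4·6600·8463.76)) / (2·6600) = (−2800 + √231283264.00) / 13200 ≈ 0.940.

δ ≈ 0.940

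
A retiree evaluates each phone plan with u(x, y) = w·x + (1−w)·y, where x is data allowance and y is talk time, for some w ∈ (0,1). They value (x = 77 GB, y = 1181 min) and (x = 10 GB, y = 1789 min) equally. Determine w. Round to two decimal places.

Indifference: w·77 + (1−w)·1181 = w·10 + (1−w)·1789.
w·(77−10) = (1−w)·(1789−1181), i.e. w·67 = (1−w)·608.
The marginal rate of substitution is 608/67, so w = 608/(67+608) = 0.90.

w = 0.90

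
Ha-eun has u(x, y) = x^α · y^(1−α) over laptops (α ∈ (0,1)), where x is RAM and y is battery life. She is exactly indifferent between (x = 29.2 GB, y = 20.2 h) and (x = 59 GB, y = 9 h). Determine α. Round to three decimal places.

Set the two utilities equal: 29.2^α·20.2^(1−α) = 59^α·9^(1−α).
(29.2/59)^α = (9/20.2)^(1−α); take logs: α·ln(29.2/59) = (1−α)·ln(9/20.2), i.e. α·-0.703369 = (1−α)·-0.808458.
With A = -0.703369 and B = -0.808458: α·A = (1−α)·B, so α = B/(A+B) = -0.808458/-1.511827 ≈ 0.535.

α ≈ 0.535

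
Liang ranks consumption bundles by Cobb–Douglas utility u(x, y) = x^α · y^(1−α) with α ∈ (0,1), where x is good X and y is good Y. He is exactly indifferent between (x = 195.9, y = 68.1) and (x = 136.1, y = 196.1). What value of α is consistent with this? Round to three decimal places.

Indifference: 195.9^α · 68.1^(1−α) = 136.1^α · 196.1^(1−α).
Rearrange to (195.9/136.1)^α = (196.1/68.1)^(1−α) and take logs: α·0.364214 = (1−α)·1.057648.
Thus α·(1.421862) = 1.057648, so α = 1.057648/1.421862 ≈ 0.744.

α ≈ 0.744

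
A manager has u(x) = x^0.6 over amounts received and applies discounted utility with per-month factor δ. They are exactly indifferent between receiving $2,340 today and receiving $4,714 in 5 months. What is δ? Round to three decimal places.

Equating discounted utilities: u(2340) = δ^5·u(4714) ⇒ δ^5 = u(2340)/u(4714).
With u(x) = x^0.6: δ^5 = 2340^0.6/4714^0.6 = (2340/4714)^0.6 = 0.65689.
Taking the 5th root: δ = 0.65689^(1/5) ≈ 0.919.

δ ≈ 0.919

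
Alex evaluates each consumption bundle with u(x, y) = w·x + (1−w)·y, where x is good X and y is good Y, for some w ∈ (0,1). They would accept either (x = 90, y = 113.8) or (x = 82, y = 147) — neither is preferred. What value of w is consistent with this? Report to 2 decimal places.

Indifference: w·90 + (1−w)·113.8 = w·82 + (1−w)·147.
Collecting terms: w·8 = (1−w)·33.2.
The marginal rate of substitution is 33.2/8, so w = 33.2/(8+33.2) = 0.81.

w = 0.81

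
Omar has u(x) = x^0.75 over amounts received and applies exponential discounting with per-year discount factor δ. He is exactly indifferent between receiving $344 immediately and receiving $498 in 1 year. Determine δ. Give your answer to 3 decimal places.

δ ≈ 0.758

Equating discounted utilities: u(344) = δ·u(498) ⇒ δ = u(344)/u(498).
Since u(x) = x^0.75, δ = (344/498)^0.75 = 0.69076^0.75 = 0.75770.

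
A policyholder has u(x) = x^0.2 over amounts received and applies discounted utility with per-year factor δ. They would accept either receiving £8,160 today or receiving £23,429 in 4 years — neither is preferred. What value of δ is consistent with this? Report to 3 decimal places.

δ ≈ 0.949

The payoff in 4 years is discounted by δ^4, so u(8160) = δ^4·u(23429) and δ^4 = u(8160)/u(23429).
With u(x) = x^0.2: δ^4 = 8160^0.2/23429^0.2 = (8160/23429)^0.2 = 0.80982.
Taking the 4th root: δ = 0.80982^(1/4) ≈ 0.949.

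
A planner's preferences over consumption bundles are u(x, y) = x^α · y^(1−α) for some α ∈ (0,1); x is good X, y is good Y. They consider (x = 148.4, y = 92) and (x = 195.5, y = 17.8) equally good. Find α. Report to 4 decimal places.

The Cobb–Douglas utilities coincide, so 148.4^α·92^(1−α) = 195.5^α·17.8^(1−α).
Rearrange to (148.4/195.5)^α = (17.8/92)^(1−α) and take logs: α·-0.2756490 = (1−α)·-1.6425901.
With A = -0.2756490 and B = -1.6425901: α·A = (1−α)·B, so α = B/(A+B) = -1.6425901/-1.9182391 ≈ 0.8563.

α ≈ 0.8563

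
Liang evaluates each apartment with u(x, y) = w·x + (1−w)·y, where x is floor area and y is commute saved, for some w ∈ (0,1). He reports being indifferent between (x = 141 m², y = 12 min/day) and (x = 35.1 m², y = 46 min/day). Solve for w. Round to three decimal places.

Equating utilities: w·141 + (1−w)·12 = w·35.1 + (1−w)·46.
w·(141−35.1) = (1−w)·(46−12), i.e. w·105.9 = (1−w)·34.
Hence w = 34/(105.9+34) = 34/139.9 = 0.243.

w = 0.243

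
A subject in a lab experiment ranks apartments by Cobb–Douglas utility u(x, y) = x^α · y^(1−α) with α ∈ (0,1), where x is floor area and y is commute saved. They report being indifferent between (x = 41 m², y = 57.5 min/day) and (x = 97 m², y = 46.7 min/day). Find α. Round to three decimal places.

α ≈ 0.195

Set the two utilities equal: 41^α·57.5^(1−α) = 97^α·46.7^(1−α).
Taking logs: α·ln 41 + (1−α)·ln 57.5 = α·ln 97 + (1−α)·ln 46.7, i.e. α·-0.861139 = (1−α)·-0.208041.
So α/(1−α) = (-0.208041)/(-0.861139) = 0.241588, and α = 0.241588/1.241588 ≈ 0.195.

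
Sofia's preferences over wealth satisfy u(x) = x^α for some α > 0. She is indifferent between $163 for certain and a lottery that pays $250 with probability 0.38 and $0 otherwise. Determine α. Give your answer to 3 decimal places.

EU(lottery) = 0.38·250^α + 0.62·0 = 0.38·250^α.
Indifference: 163^α = 0.38·250^α, so (163/250)^α = 0.38.
Taking logs: α·ln(163/250) = ln(0.38), so α = -0.967584 / -0.427711 ≈ 2.262.

α ≈ 2.262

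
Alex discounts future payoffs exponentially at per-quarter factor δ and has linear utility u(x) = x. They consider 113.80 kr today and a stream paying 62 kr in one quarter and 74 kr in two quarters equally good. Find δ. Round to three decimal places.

The stream is worth 62δ + 74δ² today, so 62δ + 74δ² = 113.80.
So 74δ² + 62δ − 113.80 = 0.
The positive root is δ = [−62 + √(62² + 4·74·113.80)] / (2·74) = (−62 + 193.724)/148 ≈ 0.890.

δ ≈ 0.890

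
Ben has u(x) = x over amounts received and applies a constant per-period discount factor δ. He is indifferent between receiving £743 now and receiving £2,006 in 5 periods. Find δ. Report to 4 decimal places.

δ ≈ 0.8198

The payoff in 5 periods is discounted by δ^5, so u(743) = δ^5·u(2006) and δ^5 = u(743)/u(2006).
With u(x) = x: δ^5 = 743/2006 = 0.37039.
Taking the 5th root: δ = 0.37039^(1/5) ≈ 0.8198.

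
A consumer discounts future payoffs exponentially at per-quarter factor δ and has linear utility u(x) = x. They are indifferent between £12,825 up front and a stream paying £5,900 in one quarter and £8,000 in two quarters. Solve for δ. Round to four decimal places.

δ ≈ 0.9500

The stream is worth 5900δ + 8000δ² today, so 5900δ + 8000δ² = 12825.
That is, 8000δ² + 5900δ − 12825 = 0, a quadratic in δ.
δ = (−5900 + √(5900² + 4·8000·12825)) / (2·8000) = (−5900 + √445210000.00) / 16000 ≈ 0.9500.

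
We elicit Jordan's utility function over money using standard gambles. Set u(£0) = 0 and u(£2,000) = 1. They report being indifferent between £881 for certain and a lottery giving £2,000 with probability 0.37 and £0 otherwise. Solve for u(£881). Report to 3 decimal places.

u(£881) equals the lottery's expected utility: 0.37·1 + 0.63·0 = 0.37.

0.370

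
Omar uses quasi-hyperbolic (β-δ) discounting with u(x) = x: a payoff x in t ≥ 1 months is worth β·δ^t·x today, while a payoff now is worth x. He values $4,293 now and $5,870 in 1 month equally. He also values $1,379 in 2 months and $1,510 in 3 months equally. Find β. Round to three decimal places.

β ≈ 0.801

The second indifference involves only future payoffs, so β cancels: β·δ^2·1379 = β·δ^3·1510, giving δ = 1379/1510 = 0.91325.
Substituting δ into 4293 = β·δ·5870: β = 4293/(5360.748) ≈ 0.801.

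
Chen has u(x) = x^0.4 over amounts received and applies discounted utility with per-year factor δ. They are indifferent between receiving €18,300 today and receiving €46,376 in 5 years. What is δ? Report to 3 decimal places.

δ ≈ 0.928

The payoff in 5 years is discounted by δ^5, so u(18300) = δ^5·u(46376) and δ^5 = u(18300)/u(46376).
Since u(x) = x^0.4, δ^5 = (18300/46376)^0.4 = 0.39460^0.4 = 0.68939.
Taking the 5th root: δ = 0.68939^(1/5) ≈ 0.928.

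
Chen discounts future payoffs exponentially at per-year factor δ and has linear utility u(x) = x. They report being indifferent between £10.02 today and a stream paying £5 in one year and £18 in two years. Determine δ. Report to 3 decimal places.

The stream is worth 5δ + 18δ² today, so 5δ + 18δ² = 10.02.
That is, 18δ² + 5δ − 10.02 = 0, a quadratic in δ.
δ = (−5 + √(5² + 4·18·10.02)) / (2·18) = (−5 + √746.44) / 36 ≈ 0.620.

δ ≈ 0.620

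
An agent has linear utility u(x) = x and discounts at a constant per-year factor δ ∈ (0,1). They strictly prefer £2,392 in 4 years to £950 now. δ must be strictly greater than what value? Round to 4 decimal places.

δ > 0.7939

Comparing present values: 950 < δ^4·2392.
So δ^4 > 950/2392 = 0.39716; taking the 4th root of both positive sides preserves the inequality.
δ > (950/2392)^(1/4) ≈ 0.7939.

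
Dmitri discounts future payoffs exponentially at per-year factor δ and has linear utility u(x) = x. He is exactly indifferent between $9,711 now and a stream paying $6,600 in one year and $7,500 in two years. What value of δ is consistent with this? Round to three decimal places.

The stream is worth 6600δ + 7500δ² today, so 6600δ + 7500δ² = 9711.
So 7500δ² + 6600δ − 9711 = 0.
δ = (−6600 + √(6600² + 4·7500·9711)) / (2·7500) = (−6600 + √334890000.00) / 15000 ≈ 0.780.

δ ≈ 0.780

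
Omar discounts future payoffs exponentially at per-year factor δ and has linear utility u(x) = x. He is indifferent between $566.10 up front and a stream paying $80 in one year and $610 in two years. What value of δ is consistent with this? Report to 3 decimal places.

δ ≈ 0.900

Equating present values: 566.10 = 80δ + 610δ².
Rearranged: 610δ² + 80δ − 566.10 = 0.
By the quadratic formula (taking the positive root), δ = (−80 + √1387684.00) / 1220 ≈ 0.900.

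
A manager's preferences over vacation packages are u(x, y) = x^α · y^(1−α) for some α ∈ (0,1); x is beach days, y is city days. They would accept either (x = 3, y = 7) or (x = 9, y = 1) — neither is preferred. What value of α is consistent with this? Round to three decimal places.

α ≈ 0.639

Indifference: 3^α · 7^(1−α) = 9^α · 1^(1−α).
Rearrange to (3/9)^α = (1/7)^(1−α) and take logs: α·-1.098612 = (1−α)·-1.945910.
With A = -1.098612 and B = -1.945910: α·A = (1−α)·B, so α = B/(A+B) = -1.945910/-3.044522 ≈ 0.639.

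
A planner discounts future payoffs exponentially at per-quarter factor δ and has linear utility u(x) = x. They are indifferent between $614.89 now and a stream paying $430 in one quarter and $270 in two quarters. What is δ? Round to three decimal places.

The stream is worth 430δ + 270δ² today, so 430δ + 270δ² = 614.89.
Rearranged: 270δ² + 430δ − 614.89 = 0.
δ = (−430 + √(430² + 4·270·614.89)) / (2·270) = (−430 + √848981.20) / 540 ≈ 0.910.

δ ≈ 0.910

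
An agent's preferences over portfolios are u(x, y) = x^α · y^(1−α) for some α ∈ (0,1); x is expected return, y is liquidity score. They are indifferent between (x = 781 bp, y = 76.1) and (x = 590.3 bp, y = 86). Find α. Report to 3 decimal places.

α ≈ 0.304

The Cobb–Douglas utilities coincide, so 781^α·76.1^(1−α) = 590.3^α·86^(1−α).
(781/590.3)^α = (86/76.1)^(1−α); take logs: α·ln(781/590.3) = (1−α)·ln(86/76.1), i.e. α·0.279944 = (1−α)·0.122299.
With A = 0.279944 and B = 0.122299: α·A = (1−α)·B, so α = B/(A+B) = 0.122299/0.402243 ≈ 0.304.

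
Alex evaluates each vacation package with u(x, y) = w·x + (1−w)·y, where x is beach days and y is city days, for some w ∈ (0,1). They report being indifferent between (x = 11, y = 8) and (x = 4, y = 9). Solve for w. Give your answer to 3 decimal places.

w = 0.125

Equating utilities: w·11 + (1−w)·8 = w·4 + (1−w)·9.
Collecting terms: w·7 = (1−w)·1.
So w/(1−w) = 1/7 = 0.1429, giving w = 1/(7+1) = 0.125.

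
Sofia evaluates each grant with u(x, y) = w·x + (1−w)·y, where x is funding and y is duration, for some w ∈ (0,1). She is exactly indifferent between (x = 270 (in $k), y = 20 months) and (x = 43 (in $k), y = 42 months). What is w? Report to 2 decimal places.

u(270,20) = u(43,42) means w·270 + (1−w)·20 = w·43 + (1−w)·42.
w·(270−43) = (1−w)·(42−20), i.e. w·227 = (1−w)·22.
So w/(1−w) = 22/227 = 0.0969, giving w = 22/(227+22) = 0.09.

w = 0.09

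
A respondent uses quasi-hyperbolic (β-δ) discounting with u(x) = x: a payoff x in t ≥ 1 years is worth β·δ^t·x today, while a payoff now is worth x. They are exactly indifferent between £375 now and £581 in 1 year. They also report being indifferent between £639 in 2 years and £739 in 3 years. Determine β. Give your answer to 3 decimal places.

β ≈ 0.746

From the later pair, β·δ^2·639 = β·δ^3·739; dividing through, δ = 639/739 = 0.86468.
Substituting δ into 375 = β·δ·581: β = 375/(502.380) ≈ 0.746.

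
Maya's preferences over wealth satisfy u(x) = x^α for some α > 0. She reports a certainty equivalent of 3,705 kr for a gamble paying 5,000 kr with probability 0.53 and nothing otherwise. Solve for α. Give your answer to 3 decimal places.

α ≈ 2.118

The lottery's expected utility is 0.53·u(5000) + 0.47·u(0) = 0.53·5000^α (since u(0) = 0 for α > 0).
Indifference: 3705^α = 0.53·5000^α, so (3705/5000)^α = 0.53.
Taking logs: α·ln(3705/5000) = ln(0.53), so α = -0.634878 / -0.299755 ≈ 2.118.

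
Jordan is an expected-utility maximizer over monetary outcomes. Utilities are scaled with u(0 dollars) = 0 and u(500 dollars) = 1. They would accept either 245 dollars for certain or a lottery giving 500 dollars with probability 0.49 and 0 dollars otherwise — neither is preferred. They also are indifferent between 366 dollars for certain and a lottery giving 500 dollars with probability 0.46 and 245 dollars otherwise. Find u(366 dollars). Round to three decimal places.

The first gamble pins u(245 dollars): it must equal 0.49·1 + 0.51·0 = 0.49.
Then u(366 dollars) = 0.46·u(500 dollars) + 0.54·u(245 dollars) = 0.46·1.00 + 0.54·0.49 = 0.7246.

0.725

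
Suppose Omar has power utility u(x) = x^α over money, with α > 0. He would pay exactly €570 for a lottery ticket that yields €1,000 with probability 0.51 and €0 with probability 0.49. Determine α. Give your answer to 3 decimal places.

The lottery's expected utility is 0.51·u(1000) + 0.49·u(0) = 0.51·1000^α (since u(0) = 0 for α > 0).
Setting u(570) equal to that: 570^α = 0.51·1000^α ⇒ (570/1000)^α = 0.51.
α = ln(0.51) / ln(570/1000) = -0.673345/-0.562119 ≈ 1.198.

α ≈ 1.198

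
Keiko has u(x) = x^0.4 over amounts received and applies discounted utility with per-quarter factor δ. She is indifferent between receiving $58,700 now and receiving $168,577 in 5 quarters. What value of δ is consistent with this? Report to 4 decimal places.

δ ≈ 0.9191

The payoff in 5 quarters is discounted by δ^5, so u(58700) = δ^5·u(168577) and δ^5 = u(58700)/u(168577).
With u(x) = x^0.4: δ^5 = 58700^0.4/168577^0.4 = (58700/168577)^0.4 = 0.65575.
Hence δ = (0.65575)^(1/5) = 0.919067.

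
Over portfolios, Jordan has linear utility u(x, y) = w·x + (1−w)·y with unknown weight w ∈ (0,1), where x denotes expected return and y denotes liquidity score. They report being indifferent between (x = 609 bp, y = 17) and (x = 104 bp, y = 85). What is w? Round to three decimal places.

Equating utilities: w·609 + (1−w)·17 = w·104 + (1−w)·85.
Rearranging, 505·w − 68·(1−w) = 0.
The marginal rate of substitution is 68/505, so w = 68/(505+68) = 0.119.

w = 0.119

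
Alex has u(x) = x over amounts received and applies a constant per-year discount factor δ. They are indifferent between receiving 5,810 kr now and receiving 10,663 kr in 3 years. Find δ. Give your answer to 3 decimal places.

The payoff in 3 years is discounted by δ^3, so u(5810) = δ^3·u(10663) and δ^3 = u(5810)/u(10663).
With u(x) = x: δ^3 = 5810/10663 = 0.54487.
So δ = 0.54487^(1/3) ≈ 0.817.

δ ≈ 0.817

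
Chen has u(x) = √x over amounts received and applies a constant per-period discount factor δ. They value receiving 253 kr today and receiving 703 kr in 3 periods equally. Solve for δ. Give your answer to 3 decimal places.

δ ≈ 0.843

Equating discounted utilities: u(253) = δ^3·u(703) ⇒ δ^3 = u(253)/u(703).
With u(x) = √x: δ^3 = √253/√703 = √(253/703) = 0.59991.
So δ = 0.59991^(1/3) ≈ 0.843.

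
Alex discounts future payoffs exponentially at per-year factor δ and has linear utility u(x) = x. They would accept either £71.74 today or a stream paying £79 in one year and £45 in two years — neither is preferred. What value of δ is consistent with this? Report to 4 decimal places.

Equating present values: 71.74 = 79δ + 45δ².
That is, 45δ² + 79δ − 71.74 = 0, a quadratic in δ.
δ = (−79 + √(79² + 4·45·71.74)) / (2·45) = (−79 + √19154.20) / 90 ≈ 0.6600.

δ ≈ 0.6600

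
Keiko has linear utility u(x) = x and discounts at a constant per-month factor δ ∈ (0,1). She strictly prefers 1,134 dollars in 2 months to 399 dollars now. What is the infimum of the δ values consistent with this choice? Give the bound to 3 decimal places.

δ > 0.593

Under u(x) = x this choice says 399 < δ^2·1134.
Hence δ^2 > 399/1134 = 0.35185, and x ↦ x^(1/2) is increasing on (0,∞).
δ > (399/1134)^(1/2) ≈ 0.593.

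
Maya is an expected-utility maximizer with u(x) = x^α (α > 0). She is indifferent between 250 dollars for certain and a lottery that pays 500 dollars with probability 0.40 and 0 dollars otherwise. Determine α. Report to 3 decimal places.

α ≈ 1.322

EU(lottery) = 0.40·500^α + 0.60·0 = 0.40·500^α.
Equating: 250^α = 0.40·500^α, i.e. 0.5000^α = 0.40.
Take logs: α = ln 0.40 / ln(250/500) ≈ 1.32193.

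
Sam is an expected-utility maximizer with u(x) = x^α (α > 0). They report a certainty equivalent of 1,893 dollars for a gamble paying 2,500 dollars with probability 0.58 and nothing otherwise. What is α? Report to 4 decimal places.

EU(lottery) = 0.58·2500^α + 0.42·0 = 0.58·2500^α.
Indifference: 1893^α = 0.58·2500^α, so (1893/2500)^α = 0.58.
α = ln(0.58) / ln(1893/2500) = -0.5447272/-0.2781279 ≈ 1.9585.

α ≈ 1.9585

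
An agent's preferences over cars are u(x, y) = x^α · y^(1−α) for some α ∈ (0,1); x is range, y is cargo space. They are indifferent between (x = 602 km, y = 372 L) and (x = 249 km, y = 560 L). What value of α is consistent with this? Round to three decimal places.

α ≈ 0.317

Indifference: 602^α · 372^(1−α) = 249^α · 560^(1−α).
Taking logs: α·ln 602 + (1−α)·ln 372 = α·ln 249 + (1−α)·ln 560, i.e. α·0.882805 = (1−α)·0.409043.
With A = 0.882805 and B = 0.409043: α·A = (1−α)·B, so α = B/(A+B) = 0.409043/1.291848 ≈ 0.317.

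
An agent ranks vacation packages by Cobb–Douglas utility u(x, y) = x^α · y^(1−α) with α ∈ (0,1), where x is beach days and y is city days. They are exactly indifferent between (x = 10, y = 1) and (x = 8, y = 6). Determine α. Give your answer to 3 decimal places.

Indifference: 10^α · 1^(1−α) = 8^α · 6^(1−α).
Taking logs: α·ln 10 + (1−α)·ln 1 = α·ln 8 + (1−α)·ln 6, i.e. α·0.223144 = (1−α)·1.791759.
So α/(1−α) = (1.791759)/(0.223144) = 8.029609, and α = 8.029609/9.029609 ≈ 0.889.

α ≈ 0.889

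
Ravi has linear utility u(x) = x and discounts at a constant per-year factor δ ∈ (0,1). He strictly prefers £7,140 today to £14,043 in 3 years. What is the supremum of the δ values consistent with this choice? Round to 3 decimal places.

δ < 0.798

Under u(x) = x this choice says 7140 > δ^3·14043.
Dividing by 14043: δ^3 < 0.50844. Both sides are positive, so the cube root keeps the direction.
δ < (7140/14043)^(1/3) ≈ 0.798.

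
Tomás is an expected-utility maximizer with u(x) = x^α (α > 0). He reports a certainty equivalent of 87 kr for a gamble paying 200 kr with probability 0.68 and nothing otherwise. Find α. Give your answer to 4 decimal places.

Since u(0) = 0, the lottery's EU is 0.68·200^α.
Equating: 87^α = 0.68·200^α, i.e. 0.4350^α = 0.68.
α = ln(0.68) / ln(87/200) = -0.3856625/-0.8324092 ≈ 0.4633.

α ≈ 0.4633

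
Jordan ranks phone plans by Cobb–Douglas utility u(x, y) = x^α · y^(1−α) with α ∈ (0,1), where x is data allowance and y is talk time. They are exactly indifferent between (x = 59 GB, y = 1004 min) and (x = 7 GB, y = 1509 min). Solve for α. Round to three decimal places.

α ≈ 0.160

Indifference: 59^α · 1004^(1−α) = 7^α · 1509^(1−α).
Rearrange to (59/7)^α = (1509/1004)^(1−α) and take logs: α·2.131627 = (1−α)·0.407455.
So α/(1−α) = (0.407455)/(2.131627) = 0.191147, and α = 0.191147/1.191147 ≈ 0.160.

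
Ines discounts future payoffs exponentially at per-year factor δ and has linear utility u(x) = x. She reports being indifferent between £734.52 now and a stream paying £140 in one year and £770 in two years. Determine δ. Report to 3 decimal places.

The stream is worth 140δ + 770δ² today, so 140δ + 770δ² = 734.52.
So 770δ² + 140δ − 734.52 = 0.
By the quadratic formula (taking the positive root), δ = (−140 + √2281921.60) / 1540 ≈ 0.890.

δ ≈ 0.890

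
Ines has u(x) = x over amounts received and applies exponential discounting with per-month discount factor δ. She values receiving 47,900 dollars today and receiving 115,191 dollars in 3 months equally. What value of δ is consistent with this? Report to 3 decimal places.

Equating discounted utilities: u(47900) = δ^3·u(115191) ⇒ δ^3 = u(47900)/u(115191).
With u(x) = x: δ^3 = 47900/115191 = 0.41583.
Taking the cube root: δ = 0.41583^(1/3) ≈ 0.746.

δ ≈ 0.746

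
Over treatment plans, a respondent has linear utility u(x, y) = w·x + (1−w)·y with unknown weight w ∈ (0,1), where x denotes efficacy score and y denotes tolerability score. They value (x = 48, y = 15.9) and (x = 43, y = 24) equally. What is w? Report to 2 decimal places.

u(48,15.9) = u(43,24) means w·48 + (1−w)·15.9 = w·43 + (1−w)·24.
w·(48−43) = (1−w)·(24−15.9), i.e. w·5 = (1−w)·8.1.
So w/(1−w) = 8.1/5 = 1.6200, giving w = 8.1/(5+8.1) = 0.62.

w = 0.62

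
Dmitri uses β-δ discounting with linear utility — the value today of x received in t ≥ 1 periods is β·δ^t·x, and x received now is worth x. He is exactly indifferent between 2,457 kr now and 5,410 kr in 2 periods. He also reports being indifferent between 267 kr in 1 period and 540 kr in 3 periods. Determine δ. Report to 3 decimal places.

δ ≈ 0.703

From the later pair, β·δ^1·267 = β·δ^3·540; dividing through, δ^2 = 267/540 = 0.49444, so δ = 0.70317.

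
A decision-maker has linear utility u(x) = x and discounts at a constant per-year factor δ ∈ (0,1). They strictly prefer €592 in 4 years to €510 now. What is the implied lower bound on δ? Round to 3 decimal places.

δ > 0.963

Comparing present values: 510 < δ^4·592.
So δ^4 > 510/592 = 0.86149; taking the 4th root of both positive sides preserves the inequality.
δ > 0.86149^(1/4) = 0.963.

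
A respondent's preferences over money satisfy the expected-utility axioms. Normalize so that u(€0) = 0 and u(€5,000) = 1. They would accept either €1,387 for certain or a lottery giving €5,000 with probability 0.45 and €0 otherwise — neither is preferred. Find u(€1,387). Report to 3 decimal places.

u(€1,387) equals the lottery's expected utility: 0.45·1 + 0.55·0 = 0.45.

0.450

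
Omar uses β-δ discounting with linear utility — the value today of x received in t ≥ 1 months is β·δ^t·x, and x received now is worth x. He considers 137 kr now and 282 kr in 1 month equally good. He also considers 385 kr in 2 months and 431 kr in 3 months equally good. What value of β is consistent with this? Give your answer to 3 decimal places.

β ≈ 0.544

The second indifference involves only future payoffs, so β cancels: β·δ^2·385 = β·δ^3·431, giving δ = 385/431 = 0.89327.
Substituting δ into 137 = β·δ·282: β = 137/(251.903) ≈ 0.544.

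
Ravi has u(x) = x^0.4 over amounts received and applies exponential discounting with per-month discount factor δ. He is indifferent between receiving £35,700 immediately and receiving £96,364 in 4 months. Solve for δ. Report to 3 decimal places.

δ ≈ 0.905

Equating discounted utilities: u(35700) = δ^4·u(96364) ⇒ δ^4 = u(35700)/u(96364).
Since u(x) = x^0.4, δ^4 = (35700/96364)^0.4 = 0.37047^0.4 = 0.67220.
So δ = 0.67220^(1/4) ≈ 0.905.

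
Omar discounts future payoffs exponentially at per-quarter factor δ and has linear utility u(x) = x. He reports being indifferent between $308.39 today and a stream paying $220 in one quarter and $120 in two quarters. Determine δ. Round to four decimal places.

Equating present values: 308.39 = 220δ + 120δ².
Rearranged: 120δ² + 220δ − 308.39 = 0.
The positive root is δ = [−220 + √(220² + 4·120·308.39)] / (2·120) = (−220 + 443.201)/240 ≈ 0.9300.

δ ≈ 0.9300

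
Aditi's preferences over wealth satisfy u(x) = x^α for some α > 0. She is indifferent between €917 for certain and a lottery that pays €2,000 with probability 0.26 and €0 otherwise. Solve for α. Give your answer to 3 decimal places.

Since u(0) = 0, the lottery's EU is 0.26·2000^α.
Setting u(917) equal to that: 917^α = 0.26·2000^α ⇒ (917/2000)^α = 0.26.
Taking logs: α·ln(917/2000) = ln(0.26), so α = -1.347074 / -0.779795 ≈ 1.727.

α ≈ 1.727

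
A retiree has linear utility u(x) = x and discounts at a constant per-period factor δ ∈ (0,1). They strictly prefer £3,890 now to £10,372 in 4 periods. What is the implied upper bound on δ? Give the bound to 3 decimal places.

δ < 0.783

Under u(x) = x this choice says 3890 > δ^4·10372.
Hence δ^4 < 3890/10372 = 0.37505, and x ↦ x^(1/4) is increasing on (0,∞).
δ < 0.37505^(1/4) = 0.783.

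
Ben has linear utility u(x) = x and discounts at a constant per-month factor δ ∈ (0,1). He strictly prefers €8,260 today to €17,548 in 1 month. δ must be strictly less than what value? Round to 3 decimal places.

Under u(x) = x this choice says 8260 > δ·17548.
So δ < 8260/17548 = 0.47071.

δ < 0.471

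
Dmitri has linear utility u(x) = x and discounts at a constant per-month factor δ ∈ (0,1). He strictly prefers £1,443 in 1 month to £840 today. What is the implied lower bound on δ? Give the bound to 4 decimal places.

δ > 0.5821

Under u(x) = x this choice says 840 < δ·1443.
So δ > 840/1443 = 0.58212.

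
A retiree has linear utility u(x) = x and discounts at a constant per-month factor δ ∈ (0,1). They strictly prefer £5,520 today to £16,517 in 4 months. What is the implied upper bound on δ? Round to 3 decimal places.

Comparing present values: 5520 > δ^4·16517.
Hence δ^4 < 5520/16517 = 0.33420, and x ↦ x^(1/4) is increasing on (0,∞).
δ < (5520/16517)^(1/4) ≈ 0.760.

δ < 0.760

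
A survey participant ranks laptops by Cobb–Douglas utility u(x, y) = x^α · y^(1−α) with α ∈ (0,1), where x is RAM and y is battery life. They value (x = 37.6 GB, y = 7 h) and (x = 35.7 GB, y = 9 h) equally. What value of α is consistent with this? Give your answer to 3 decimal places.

α ≈ 0.829

Set the two utilities equal: 37.6^α·7^(1−α) = 35.7^α·9^(1−α).
Rearrange to (37.6/35.7)^α = (9/7)^(1−α) and take logs: α·0.051853 = (1−α)·0.251314.
So α/(1−α) = (0.251314)/(0.051853) = 4.846663, and α = 4.846663/5.846663 ≈ 0.829.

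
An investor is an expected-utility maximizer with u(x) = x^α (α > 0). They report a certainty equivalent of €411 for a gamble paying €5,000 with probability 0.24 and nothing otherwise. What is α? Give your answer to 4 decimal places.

α ≈ 0.5712

Since u(0) = 0, the lottery's EU is 0.24·5000^α.
Equating: 411^α = 0.24·5000^α, i.e. 0.0822^α = 0.24.
Taking logs: α·ln(411/5000) = ln(0.24), so α = -1.4271164 / -2.4986000 ≈ 0.5712.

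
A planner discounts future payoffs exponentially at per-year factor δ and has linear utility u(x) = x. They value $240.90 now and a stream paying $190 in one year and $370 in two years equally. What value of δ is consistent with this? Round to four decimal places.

Present value of the stream is 190·δ + 370·δ². Indifference gives 190δ + 370δ² = 240.90.
Rearranged: 370δ² + 190δ − 240.90 = 0.
By the quadratic formula (taking the positive root), δ = (−190 + √392632.00) / 740 ≈ 0.5900.

δ ≈ 0.5900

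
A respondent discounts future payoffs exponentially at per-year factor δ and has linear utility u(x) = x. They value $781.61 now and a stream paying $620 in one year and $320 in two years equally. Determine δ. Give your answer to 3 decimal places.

δ ≈ 0.870

The stream is worth 620δ + 320δ² today, so 620δ + 320δ² = 781.61.
So 320δ² + 620δ − 781.61 = 0.
The positive root is δ = [−620 + √(620² + 4·320·781.61)] / (2·320) = (−620 + 1176.801)/640 ≈ 0.870.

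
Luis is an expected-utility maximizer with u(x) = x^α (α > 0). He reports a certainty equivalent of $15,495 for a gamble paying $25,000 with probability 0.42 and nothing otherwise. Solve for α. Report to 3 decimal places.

The lottery's expected utility is 0.42·u(25000) + 0.58·u(0) = 0.42·25000^α (since u(0) = 0 for α > 0).
Indifference: 15495^α = 0.42·25000^α, so (15495/25000)^α = 0.42.
α = ln(0.42) / ln(15495/25000) = -0.867501/-0.478358 ≈ 1.813.

α ≈ 1.813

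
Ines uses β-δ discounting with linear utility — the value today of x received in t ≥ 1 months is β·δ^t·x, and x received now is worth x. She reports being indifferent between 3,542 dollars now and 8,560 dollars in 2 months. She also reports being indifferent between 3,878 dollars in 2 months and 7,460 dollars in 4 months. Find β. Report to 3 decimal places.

β ≈ 0.796

From the later pair, β·δ^2·3878 = β·δ^4·7460; dividing through, δ^2 = 3878/7460 = 0.51984, so δ = 0.72100.
Now use the now-vs-future pair: 3542 = β·δ^2·8560 gives β = 3542/(0.51984·8560) ≈ 0.796.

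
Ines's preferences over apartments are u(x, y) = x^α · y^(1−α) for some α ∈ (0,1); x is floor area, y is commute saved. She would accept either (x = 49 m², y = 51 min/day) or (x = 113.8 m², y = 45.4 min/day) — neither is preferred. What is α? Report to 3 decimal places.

Set the two utilities equal: 49^α·51^(1−α) = 113.8^α·45.4^(1−α).
Rearrange to (49/113.8)^α = (45.4/51)^(1−α) and take logs: α·-0.842622 = (1−α)·-0.116314.
Thus α·(-0.958936) = -0.116314, so α = -0.116314/-0.958936 ≈ 0.121.

α ≈ 0.121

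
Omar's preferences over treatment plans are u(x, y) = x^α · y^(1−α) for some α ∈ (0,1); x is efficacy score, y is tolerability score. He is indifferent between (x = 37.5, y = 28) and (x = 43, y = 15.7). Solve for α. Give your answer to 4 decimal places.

α ≈ 0.8087

Indifference: 37.5^α · 28^(1−α) = 43^α · 15.7^(1−α).
(37.5/43)^α = (15.7/28)^(1−α); take logs: α·ln(37.5/43) = (1−α)·ln(15.7/28), i.e. α·-0.1368592 = (1−α)·-0.5785438.
With A = -0.1368592 and B = -0.5785438: α·A = (1−α)·B, so α = B/(A+B) = -0.5785438/-0.7154030 ≈ 0.8087.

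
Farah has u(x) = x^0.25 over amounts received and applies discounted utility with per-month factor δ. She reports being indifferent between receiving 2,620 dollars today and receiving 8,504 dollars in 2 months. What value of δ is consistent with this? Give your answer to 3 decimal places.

δ ≈ 0.863

The payoff in 2 months is discounted by δ^2, so u(2620) = δ^2·u(8504) and δ^2 = u(2620)/u(8504).
With u(x) = x^0.25: δ^2 = 2620^0.25/8504^0.25 = (2620/8504)^0.25 = 0.74502.
So δ = 0.74502^(1/2) ≈ 0.863.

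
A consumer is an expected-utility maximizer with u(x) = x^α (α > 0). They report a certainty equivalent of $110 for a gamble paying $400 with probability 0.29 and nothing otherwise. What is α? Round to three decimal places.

α ≈ 0.959

The lottery's expected utility is 0.29·u(400) + 0.71·u(0) = 0.29·400^α (since u(0) = 0 for α > 0).
Equating: 110^α = 0.29·400^α, i.e. 0.2750^α = 0.29.
Take logs: α = ln 0.29 / ln(110/400) ≈ 0.95886.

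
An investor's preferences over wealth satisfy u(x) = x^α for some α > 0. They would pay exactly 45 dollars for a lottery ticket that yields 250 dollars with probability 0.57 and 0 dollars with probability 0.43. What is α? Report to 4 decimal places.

EU(lottery) = 0.57·250^α + 0.43·0 = 0.57·250^α.
Equating: 45^α = 0.57·250^α, i.e. 0.1800^α = 0.57.
Taking logs: α·ln(45/250) = ln(0.57), so α = -0.5621189 / -1.7147984 ≈ 0.3278.

α ≈ 0.3278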